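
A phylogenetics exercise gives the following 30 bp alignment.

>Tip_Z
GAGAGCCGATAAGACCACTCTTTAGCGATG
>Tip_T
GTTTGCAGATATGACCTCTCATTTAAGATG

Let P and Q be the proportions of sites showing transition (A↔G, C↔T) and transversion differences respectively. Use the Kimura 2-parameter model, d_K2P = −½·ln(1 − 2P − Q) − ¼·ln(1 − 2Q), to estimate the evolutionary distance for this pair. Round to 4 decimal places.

Differing sites — 2:A/T (Tv); 3:G/T (Tv); 4:A/T (Tv); 7:C/A (Tv); 12:A/T (Tv); 17:A/T (Tv); 21:T/A (Tv); 24:A/T (Tv); 25:G/A (Ti); 26:C/A (Tv).
Of the 10 differences, 1 transition and 9 transversions over 30 sites: P = 1/30 = 0.033333, Q = 9/30 = 0.300000.
d = −0.5·ln(0.633334) − 0.25·ln(0.400000) = −0.5·(-0.456757) − 0.25·(-0.916291) = 0.4575.

0.4575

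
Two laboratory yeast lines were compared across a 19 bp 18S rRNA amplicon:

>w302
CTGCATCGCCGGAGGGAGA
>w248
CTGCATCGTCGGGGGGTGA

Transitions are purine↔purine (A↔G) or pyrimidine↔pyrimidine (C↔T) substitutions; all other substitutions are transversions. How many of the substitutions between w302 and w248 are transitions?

The sequences differ at positions 9 (C/T, transition), 13 (A/G, transition), 17 (A/T, transversion).
Of the 3 differences, 2 transitions and 1 transversion, so the answer is 2.

2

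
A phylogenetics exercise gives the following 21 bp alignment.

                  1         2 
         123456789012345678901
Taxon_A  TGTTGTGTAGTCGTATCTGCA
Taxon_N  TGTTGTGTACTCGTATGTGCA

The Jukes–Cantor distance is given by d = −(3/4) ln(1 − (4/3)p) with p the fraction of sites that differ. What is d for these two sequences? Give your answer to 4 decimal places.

The sequences differ at positions 10 (G/C), 17 (C/G).
p = 2/21 = 0.095238.
d = −0.75 · ln(1 − (4/3)·0.095238) = −0.75 · ln(0.873016) = −0.75 · (-0.135801) = 0.1019.

0.1019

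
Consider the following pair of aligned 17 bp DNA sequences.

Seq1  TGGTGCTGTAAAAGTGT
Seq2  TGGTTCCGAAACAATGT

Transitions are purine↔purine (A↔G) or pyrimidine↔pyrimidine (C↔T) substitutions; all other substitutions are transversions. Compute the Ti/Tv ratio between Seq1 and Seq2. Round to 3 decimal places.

Mismatches occur at site 5 (G↔T, transversion), site 7 (T↔C, transition), site 9 (T↔A, transversion), site 12 (A↔C, transversion), site 14 (G↔A, transition).
Of the 5 differences, 2 transitions and 3 transversions, so Ti/Tv = 2/3 = 0.667.

0.667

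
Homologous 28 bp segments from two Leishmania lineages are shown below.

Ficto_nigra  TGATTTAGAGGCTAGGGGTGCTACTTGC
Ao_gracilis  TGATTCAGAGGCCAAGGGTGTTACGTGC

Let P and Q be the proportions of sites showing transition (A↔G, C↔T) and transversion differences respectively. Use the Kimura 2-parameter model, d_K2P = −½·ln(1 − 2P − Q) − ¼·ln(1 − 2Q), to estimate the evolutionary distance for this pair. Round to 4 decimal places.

0.2124

The sequences differ at positions 6 (T/C, transition), 13 (T/C, transition), 15 (G/A, transition), 21 (C/T, transition), 25 (T/G, transversion).
Of the 5 differences, 4 transitions and 1 transversion over 28 sites: P = 4/28 = 0.142857, Q = 1/28 = 0.035714.
d = −0.5·ln(0.678572) − 0.25·ln(0.928572) = −0.5·(-0.387765) − 0.25·(-0.074107) = 0.2124.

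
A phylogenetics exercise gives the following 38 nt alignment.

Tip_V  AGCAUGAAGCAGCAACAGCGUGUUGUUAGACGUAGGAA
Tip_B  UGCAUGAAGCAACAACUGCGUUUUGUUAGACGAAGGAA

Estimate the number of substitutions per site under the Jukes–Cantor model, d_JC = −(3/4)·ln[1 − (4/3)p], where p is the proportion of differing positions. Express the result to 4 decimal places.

The sequences differ at positions 1 (A/U), 12 (G/A), 17 (A/U), 22 (G/U), 33 (U/A).
p = 5/38 = 0.131579.
d = −0.75 · ln(1 − (4/3)·0.131579) = −0.75 · ln(0.824561) = −0.75 · (-0.192904) = 0.1447.

0.1447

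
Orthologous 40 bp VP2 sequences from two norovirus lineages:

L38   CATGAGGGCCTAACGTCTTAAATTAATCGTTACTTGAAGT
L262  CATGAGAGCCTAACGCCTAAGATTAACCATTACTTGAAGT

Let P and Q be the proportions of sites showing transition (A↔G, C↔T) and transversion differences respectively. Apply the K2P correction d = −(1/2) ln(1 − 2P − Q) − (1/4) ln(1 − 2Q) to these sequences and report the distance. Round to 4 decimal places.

0.1736

Mismatches occur at site 7 (G/A, transition), site 16 (T/C, transition), site 19 (T/A, transversion), site 21 (A/G, transition), site 27 (T/C, transition), site 29 (G/A, transition).
Of the 6 differences, 5 transitions and 1 transversion over 40 sites: P = 5/40 = 0.125000, Q = 1/40 = 0.025000.
d = −0.5·ln(0.725000) − 0.25·ln(0.950000) = −0.5·(-0.321584) − 0.25·(-0.051293) = 0.1736.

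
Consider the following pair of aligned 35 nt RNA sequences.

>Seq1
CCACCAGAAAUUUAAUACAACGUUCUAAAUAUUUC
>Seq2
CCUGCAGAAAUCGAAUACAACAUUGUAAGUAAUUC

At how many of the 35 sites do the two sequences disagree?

8

Mismatches occur at site 3 (A→U), site 4 (C→G), site 12 (U→C), site 13 (U→G), site 22 (G→A), site 25 (C→G), site 29 (A→G), site 32 (U→A).
That gives 8 mismatches out of 35 aligned sites, so the Hamming distance is 8.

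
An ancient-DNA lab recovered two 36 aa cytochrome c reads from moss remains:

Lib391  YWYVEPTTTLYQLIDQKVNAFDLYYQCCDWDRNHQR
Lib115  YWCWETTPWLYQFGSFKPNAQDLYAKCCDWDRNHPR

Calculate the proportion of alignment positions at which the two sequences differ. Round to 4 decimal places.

The sequences differ at positions 3 (Y/C), 4 (V/W), 6 (P/T), 8 (T/P), 9 (T/W), 13 (L/F), 14 (I/G), 15 (D/S), 16 (Q/F), 18 (V/P), 21 (F/Q), 25 (Y/A), 26 (Q/K), 35 (Q/P).
There are 14 differences over 36 sites, so p = 14/36 = 0.3889.

0.3889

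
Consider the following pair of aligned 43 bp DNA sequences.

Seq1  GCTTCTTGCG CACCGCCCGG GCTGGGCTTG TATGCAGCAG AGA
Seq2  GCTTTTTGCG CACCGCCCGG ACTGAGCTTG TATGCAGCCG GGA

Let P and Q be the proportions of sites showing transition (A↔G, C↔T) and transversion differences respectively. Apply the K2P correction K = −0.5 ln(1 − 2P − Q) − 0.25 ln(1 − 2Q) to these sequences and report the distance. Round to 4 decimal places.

0.1293

Mismatches occur at site 5 (C/T, transition), site 21 (G/A, transition), site 25 (G/A, transition), site 39 (A/C, transversion), site 41 (A/G, transition).
Of the 5 differences, 4 transitions and 1 transversion over 43 sites: P = 4/43 = 0.093023, Q = 1/43 = 0.023256.
d = −0.5·ln(0.790698) − 0.25·ln(0.953488) = −0.5·(-0.234839) − 0.25·(-0.047628) = 0.1293.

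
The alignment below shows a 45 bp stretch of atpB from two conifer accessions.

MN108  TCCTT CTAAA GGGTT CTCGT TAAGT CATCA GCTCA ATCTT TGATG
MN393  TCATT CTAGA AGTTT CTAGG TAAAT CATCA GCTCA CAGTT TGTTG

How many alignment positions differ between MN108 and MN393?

The sequences differ at positions 3 (C/A), 9 (A/G), 11 (G/A), 13 (G/T), 18 (C/A), 20 (T/G), 24 (G/A), 36 (A/C), 37 (T/A), 38 (C/G), 43 (A/T).
That gives 11 mismatches out of 45 aligned sites, so the Hamming distance is 11.

11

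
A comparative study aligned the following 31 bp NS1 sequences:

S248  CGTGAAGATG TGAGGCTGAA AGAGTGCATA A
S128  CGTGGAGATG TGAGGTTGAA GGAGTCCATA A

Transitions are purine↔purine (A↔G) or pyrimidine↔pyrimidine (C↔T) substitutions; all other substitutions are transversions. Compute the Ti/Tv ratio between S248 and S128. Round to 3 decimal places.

Differing sites — 5:A/G (Ti); 16:C/T (Ti); 21:A/G (Ti); 26:G/C (Tv).
Of the 4 differences, 3 transitions and 1 transversion, so Ti/Tv = 3/1 = 3.000.

3.000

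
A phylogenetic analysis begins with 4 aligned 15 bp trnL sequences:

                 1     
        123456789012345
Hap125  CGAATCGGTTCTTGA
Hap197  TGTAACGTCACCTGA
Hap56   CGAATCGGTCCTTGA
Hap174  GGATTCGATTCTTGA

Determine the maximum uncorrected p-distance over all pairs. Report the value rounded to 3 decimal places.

Pairwise Hamming distances:
  Hap125 vs Hap197: 7
  Hap125 vs Hap56: 1
  Hap125 vs Hap174: 3
  Hap197 vs Hap56: 7
  Hap197 vs Hap174: 8
  Hap56 vs Hap174: 4
The largest is 8 mismatches, between Hap197 and Hap174; p = 8/15 = 0.533.

0.533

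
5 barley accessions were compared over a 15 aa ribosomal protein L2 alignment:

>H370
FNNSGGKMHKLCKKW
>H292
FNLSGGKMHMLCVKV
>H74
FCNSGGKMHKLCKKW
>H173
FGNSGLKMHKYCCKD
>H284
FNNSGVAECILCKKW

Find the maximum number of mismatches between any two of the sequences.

9

Pairwise Hamming distances:
  H370 vs H292: 4
  H370 vs H74: 1
  H370 vs H173: 5
  H370 vs H284: 5
  H292 vs H74: 5
  H292 vs H173: 7
  H292 vs H284: 8
  H74 vs H173: 5
  H74 vs H284: 6
  H173 vs H284: 9
The largest is 9, between H173 and H284.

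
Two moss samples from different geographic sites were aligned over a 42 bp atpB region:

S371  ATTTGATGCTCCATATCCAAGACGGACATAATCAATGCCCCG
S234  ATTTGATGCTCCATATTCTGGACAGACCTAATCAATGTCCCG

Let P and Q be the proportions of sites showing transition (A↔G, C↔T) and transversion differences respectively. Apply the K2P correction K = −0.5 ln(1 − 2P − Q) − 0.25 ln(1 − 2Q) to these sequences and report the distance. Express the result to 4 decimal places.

0.1610

Differing sites — 17:C/T (Ti); 19:A/T (Tv); 20:A/G (Ti); 24:G/A (Ti); 28:A/C (Tv); 38:C/T (Ti).
Of the 6 differences, 4 transitions and 2 transversions over 42 sites: P = 4/42 = 0.095238, Q = 2/42 = 0.047619.
d = −0.5·ln(0.761905) − 0.25·ln(0.904762) = −0.5·(-0.271933) − 0.25·(-0.100083) = 0.1610.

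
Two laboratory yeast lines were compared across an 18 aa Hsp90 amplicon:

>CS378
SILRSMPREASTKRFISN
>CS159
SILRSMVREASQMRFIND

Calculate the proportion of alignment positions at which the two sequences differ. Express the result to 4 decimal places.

Differing sites — 7:P/V; 12:T/Q; 13:K/M; 17:S/N; 18:N/D.
There are 5 differences over 18 sites, so p = 5/18 = 0.2778.

0.2778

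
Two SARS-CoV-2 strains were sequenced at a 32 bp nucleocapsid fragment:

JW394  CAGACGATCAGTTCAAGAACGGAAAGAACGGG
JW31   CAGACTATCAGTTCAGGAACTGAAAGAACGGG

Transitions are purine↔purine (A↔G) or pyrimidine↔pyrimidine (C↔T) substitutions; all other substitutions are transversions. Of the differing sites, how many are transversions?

Mismatches occur at site 6 (G↔T, transversion), site 16 (A↔G, transition), site 21 (G↔T, transversion).
Of the 3 differences, 1 transition and 2 transversions, so the answer is 2.

2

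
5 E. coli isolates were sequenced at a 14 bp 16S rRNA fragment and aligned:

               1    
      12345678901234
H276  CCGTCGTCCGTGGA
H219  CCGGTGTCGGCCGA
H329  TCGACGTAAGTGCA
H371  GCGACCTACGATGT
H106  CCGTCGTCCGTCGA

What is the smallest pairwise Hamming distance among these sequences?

Pairwise Hamming distances:
  H276 vs H219: 5
  H276 vs H329: 5
  H276 vs H371: 7
  H276 vs H106: 1
  H219 vs H329: 8
  H219 vs H371: 9
  H219 vs H106: 4
  H329 vs H371: 7
  H329 vs H106: 6
  H371 vs H106: 7
The smallest is 1, between H276 and H106.

1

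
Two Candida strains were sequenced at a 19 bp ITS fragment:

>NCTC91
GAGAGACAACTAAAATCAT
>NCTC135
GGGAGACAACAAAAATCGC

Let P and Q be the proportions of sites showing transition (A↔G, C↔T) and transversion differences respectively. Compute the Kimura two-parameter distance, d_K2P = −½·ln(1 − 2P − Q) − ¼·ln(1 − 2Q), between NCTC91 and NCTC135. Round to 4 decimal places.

Differing sites — 2:A/G (Ti); 11:T/A (Tv); 18:A/G (Ti); 19:T/C (Ti).
Of the 4 differences, 3 transitions and 1 transversion over 19 sites: P = 3/19 = 0.157895, Q = 1/19 = 0.052632.
d = −0.5·ln(0.631578) − 0.25·ln(0.894736) = −0.5·(-0.459534) − 0.25·(-0.111227) = 0.2576.

0.2576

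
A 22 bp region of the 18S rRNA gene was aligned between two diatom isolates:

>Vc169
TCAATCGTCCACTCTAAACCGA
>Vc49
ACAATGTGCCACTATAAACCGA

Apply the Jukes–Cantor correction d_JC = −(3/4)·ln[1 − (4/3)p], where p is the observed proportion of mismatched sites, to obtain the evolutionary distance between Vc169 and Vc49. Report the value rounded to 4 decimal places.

Differing sites — 1:T/A; 6:C/G; 7:G/T; 8:T/G; 14:C/A.
p = 5/22 = 0.227273.
d = −0.75 · ln(1 − (4/3)·0.227273) = −0.75 · ln(0.696969) = −0.75 · (-0.361014) = 0.2708.

0.2708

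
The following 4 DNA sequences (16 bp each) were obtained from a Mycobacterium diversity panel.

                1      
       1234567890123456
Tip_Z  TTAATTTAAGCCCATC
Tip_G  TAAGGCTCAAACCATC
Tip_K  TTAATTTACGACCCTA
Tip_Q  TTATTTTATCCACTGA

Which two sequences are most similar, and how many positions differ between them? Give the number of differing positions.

4

Pairwise Hamming distances:
  Tip_Z vs Tip_G: 7
  Tip_Z vs Tip_K: 4
  Tip_Z vs Tip_Q: 7
  Tip_G vs Tip_K: 9
  Tip_G vs Tip_Q: 12
  Tip_K vs Tip_Q: 7
The smallest is 4, between Tip_Z and Tip_K.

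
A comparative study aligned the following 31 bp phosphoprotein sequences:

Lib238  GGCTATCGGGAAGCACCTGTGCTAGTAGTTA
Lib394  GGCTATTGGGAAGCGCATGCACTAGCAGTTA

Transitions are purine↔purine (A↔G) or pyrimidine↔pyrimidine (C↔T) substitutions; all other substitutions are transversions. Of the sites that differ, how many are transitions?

The sequences differ at positions 7 (C/T, transition), 15 (A/G, transition), 17 (C/A, transversion), 20 (T/C, transition), 21 (G/A, transition), 26 (T/C, transition).
Of the 6 differences, 5 transitions and 1 transversion, so the answer is 5.

5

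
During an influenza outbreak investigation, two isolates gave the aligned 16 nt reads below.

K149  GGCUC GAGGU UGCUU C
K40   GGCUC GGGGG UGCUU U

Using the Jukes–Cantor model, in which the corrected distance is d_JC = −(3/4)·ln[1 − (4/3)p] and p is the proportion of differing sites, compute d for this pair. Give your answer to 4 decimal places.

0.2158

The sequences differ at positions 7 (A/G), 10 (U/G), 16 (C/U).
p = 3/16 = 0.187500.
d = −0.75 · ln(1 − (4/3)·0.187500) = −0.75 · ln(0.750000) = −0.75 · (-0.287682) = 0.2158.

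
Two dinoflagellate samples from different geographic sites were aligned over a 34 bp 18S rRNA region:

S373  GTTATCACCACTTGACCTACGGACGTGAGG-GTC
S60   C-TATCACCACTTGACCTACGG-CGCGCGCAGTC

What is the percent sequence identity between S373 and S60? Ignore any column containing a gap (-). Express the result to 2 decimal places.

Excluding the 3 gap columns leaves 31 comparable sites.
Differing sites — 1:G/C; 26:T/C; 28:A/C; 30:G/C.
27 of the 31 comparable sites match, so the percent identity is 27/31 × 100 = 87.10%.

87.10%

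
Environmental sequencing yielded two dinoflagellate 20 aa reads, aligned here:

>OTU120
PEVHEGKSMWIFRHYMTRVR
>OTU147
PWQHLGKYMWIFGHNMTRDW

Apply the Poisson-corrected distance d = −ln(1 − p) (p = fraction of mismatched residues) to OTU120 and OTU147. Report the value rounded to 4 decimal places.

Mismatches occur at site 2 (E/W), site 3 (V/Q), site 5 (E/L), site 8 (S/Y), site 13 (R/G), site 15 (Y/N), site 19 (V/D), site 20 (R/W).
p = 8/20 = 0.400000.
d = −ln(1 − 0.400000) = −ln(0.600000) = 0.5108.

0.5108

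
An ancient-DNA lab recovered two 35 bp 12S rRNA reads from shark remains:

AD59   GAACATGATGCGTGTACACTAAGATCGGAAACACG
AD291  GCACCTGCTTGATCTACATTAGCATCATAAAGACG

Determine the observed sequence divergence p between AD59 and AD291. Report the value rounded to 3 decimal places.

Mismatches occur at site 2 (A↔C), site 5 (A↔C), site 8 (A↔C), site 10 (G↔T), site 11 (C↔G), site 12 (G↔A), site 14 (G↔C), site 19 (C↔T), site 22 (A↔G), site 23 (G↔C), site 27 (G↔A), site 28 (G↔T), site 32 (C↔G).
There are 13 differences over 35 sites, so p = 13/35 = 0.371.

0.371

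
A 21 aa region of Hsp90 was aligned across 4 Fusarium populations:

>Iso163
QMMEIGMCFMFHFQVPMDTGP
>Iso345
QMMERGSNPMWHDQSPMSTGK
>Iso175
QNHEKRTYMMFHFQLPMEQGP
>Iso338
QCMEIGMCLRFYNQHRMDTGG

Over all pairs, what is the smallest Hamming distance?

8

Pairwise Hamming distances:
  Iso163 vs Iso345: 9
  Iso163 vs Iso175: 10
  Iso163 vs Iso338: 8
  Iso345 vs Iso175: 13
  Iso345 vs Iso338: 13
  Iso175 vs Iso338: 15
The smallest is 8, between Iso163 and Iso338.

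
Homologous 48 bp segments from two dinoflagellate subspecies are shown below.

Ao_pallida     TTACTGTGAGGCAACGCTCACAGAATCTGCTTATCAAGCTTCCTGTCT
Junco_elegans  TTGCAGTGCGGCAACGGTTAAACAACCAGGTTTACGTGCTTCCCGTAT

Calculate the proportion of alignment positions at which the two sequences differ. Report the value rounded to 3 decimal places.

Mismatches occur at site 3 (A/G), site 5 (T/A), site 9 (A/C), site 17 (C/G), site 19 (C/T), site 21 (C/A), site 23 (G/C), site 26 (T/C), site 28 (T/A), site 30 (C/G), site 33 (A/T), site 34 (T/A), site 36 (A/G), site 37 (A/T), site 44 (T/C), site 47 (C/A).
There are 16 differences over 48 sites, so p = 16/48 = 0.333.

0.333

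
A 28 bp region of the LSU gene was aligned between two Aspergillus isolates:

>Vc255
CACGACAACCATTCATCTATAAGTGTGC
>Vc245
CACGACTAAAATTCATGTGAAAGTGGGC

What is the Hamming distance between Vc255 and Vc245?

Differing sites — 7:A/T; 9:C/A; 10:C/A; 17:C/G; 19:A/G; 20:T/A; 26:T/G.
That gives 7 mismatches out of 28 aligned sites, so the Hamming distance is 7.

7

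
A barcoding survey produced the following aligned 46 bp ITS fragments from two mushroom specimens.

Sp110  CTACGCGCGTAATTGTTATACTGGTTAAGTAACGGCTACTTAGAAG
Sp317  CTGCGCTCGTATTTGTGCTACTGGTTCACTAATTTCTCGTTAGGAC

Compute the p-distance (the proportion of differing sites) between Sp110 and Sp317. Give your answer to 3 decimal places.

The sequences differ at positions 3 (A/G), 7 (G/T), 12 (A/T), 17 (T/G), 18 (A/C), 27 (A/C), 29 (G/C), 33 (C/T), 34 (G/T), 35 (G/T), 38 (A/C), 39 (C/G), 44 (A/G), 46 (G/C).
There are 14 differences over 46 sites, so p = 14/46 = 0.304.

0.304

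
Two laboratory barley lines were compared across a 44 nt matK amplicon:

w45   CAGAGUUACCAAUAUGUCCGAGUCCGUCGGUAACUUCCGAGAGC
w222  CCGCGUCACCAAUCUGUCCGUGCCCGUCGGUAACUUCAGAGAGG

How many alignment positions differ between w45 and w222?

The sequences differ at positions 2 (A/C), 4 (A/C), 7 (U/C), 14 (A/C), 21 (A/U), 23 (U/C), 38 (C/A), 44 (C/G).
That gives 8 mismatches out of 44 aligned sites, so the Hamming distance is 8.

8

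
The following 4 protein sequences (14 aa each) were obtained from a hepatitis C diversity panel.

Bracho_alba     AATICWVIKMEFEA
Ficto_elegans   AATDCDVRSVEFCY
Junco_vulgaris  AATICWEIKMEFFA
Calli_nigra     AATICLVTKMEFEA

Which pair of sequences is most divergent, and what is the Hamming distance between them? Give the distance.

8

Pairwise Hamming distances:
  Bracho_alba vs Ficto_elegans: 7
  Bracho_alba vs Junco_vulgaris: 2
  Bracho_alba vs Calli_nigra: 2
  Ficto_elegans vs Junco_vulgaris: 8
  Ficto_elegans vs Calli_nigra: 7
  Junco_vulgaris vs Calli_nigra: 4
The largest is 8, between Ficto_elegans and Junco_vulgaris.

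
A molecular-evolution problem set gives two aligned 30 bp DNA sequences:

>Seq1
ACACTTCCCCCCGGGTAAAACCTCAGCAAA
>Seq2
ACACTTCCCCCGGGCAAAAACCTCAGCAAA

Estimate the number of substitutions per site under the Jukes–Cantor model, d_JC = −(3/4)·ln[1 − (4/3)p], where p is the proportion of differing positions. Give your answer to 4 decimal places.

0.1073

The sequences differ at positions 12 (C/G), 15 (G/C), 16 (T/A).
p = 3/30 = 0.100000.
d = −0.75 · ln(1 − (4/3)·0.100000) = −0.75 · ln(0.866667) = −0.75 · (-0.143100) = 0.1073.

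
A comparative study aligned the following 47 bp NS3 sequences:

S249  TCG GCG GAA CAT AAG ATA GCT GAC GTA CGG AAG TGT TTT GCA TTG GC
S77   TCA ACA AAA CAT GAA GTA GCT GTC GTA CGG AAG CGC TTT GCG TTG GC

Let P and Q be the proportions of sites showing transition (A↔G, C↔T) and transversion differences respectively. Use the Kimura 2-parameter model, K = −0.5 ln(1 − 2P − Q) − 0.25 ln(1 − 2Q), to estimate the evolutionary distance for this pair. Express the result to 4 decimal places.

The sequences differ at positions 3 (G/A, transition), 4 (G/A, transition), 6 (G/A, transition), 7 (G/A, transition), 13 (A/G, transition), 15 (G/A, transition), 16 (A/G, transition), 23 (A/T, transversion), 34 (T/C, transition), 36 (T/C, transition), 42 (A/G, transition).
Of the 11 differences, 10 transitions and 1 transversion over 47 sites: P = 10/47 = 0.212766, Q = 1/47 = 0.021277.
d = −0.5·ln(0.553191) − 0.25·ln(0.957446) = −0.5·(-0.592052) − 0.25·(-0.043486) = 0.3069.

0.3069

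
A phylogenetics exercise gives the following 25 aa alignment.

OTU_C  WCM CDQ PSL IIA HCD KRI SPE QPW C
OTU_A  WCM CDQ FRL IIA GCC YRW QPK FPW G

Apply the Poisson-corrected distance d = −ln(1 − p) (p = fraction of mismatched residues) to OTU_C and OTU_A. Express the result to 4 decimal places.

The sequences differ at positions 7 (P/F), 8 (S/R), 13 (H/G), 15 (D/C), 16 (K/Y), 18 (I/W), 19 (S/Q), 21 (E/K), 22 (Q/F), 25 (C/G).
p = 10/25 = 0.400000.
d = −ln(1 − 0.400000) = −ln(0.600000) = 0.5108.

0.5108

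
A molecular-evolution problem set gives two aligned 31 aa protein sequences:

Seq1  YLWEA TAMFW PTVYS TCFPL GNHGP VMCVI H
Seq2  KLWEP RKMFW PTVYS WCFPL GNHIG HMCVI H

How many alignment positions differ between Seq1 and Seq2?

The sequences differ at positions 1 (Y/K), 5 (A/P), 6 (T/R), 7 (A/K), 16 (T/W), 24 (G/I), 25 (P/G), 26 (V/H).
That gives 8 mismatches out of 31 aligned sites, so the Hamming distance is 8.

8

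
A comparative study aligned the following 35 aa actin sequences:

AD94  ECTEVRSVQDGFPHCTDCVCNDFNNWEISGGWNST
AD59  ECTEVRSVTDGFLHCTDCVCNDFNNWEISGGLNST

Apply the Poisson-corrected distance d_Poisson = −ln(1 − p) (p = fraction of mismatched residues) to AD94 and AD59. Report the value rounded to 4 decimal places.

0.0896

The sequences differ at positions 9 (Q/T), 13 (P/L), 32 (W/L).
p = 3/35 = 0.085714.
d = −ln(1 − 0.085714) = −ln(0.914286) = 0.0896.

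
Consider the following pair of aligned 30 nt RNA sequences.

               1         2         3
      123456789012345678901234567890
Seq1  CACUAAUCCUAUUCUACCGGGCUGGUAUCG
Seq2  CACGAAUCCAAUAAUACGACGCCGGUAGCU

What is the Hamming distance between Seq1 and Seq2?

Mismatches occur at site 4 (U→G), site 10 (U→A), site 13 (U→A), site 14 (C→A), site 18 (C→G), site 19 (G→A), site 20 (G→C), site 23 (U→C), site 28 (U→G), site 30 (G→U).
That gives 10 mismatches out of 30 aligned sites, so the Hamming distance is 10.

10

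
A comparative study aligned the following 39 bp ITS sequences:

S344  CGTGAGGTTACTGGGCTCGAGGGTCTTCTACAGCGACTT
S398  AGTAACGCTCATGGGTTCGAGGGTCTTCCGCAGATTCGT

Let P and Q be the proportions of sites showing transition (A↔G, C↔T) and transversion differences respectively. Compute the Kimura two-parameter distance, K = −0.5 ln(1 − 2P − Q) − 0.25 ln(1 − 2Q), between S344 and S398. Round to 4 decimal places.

0.4415

The sequences differ at positions 1 (C/A, transversion), 4 (G/A, transition), 6 (G/C, transversion), 8 (T/C, transition), 10 (A/C, transversion), 11 (C/A, transversion), 16 (C/T, transition), 29 (T/C, transition), 30 (A/G, transition), 34 (C/A, transversion), 35 (G/T, transversion), 36 (A/T, transversion), 38 (T/G, transversion).
Of the 13 differences, 5 transitions and 8 transversions over 39 sites: P = 5/39 = 0.128205, Q = 8/39 = 0.205128.
d = −0.5·ln(0.538462) − 0.25·ln(0.589744) = −0.5·(-0.619038) − 0.25·(-0.528067) = 0.4415.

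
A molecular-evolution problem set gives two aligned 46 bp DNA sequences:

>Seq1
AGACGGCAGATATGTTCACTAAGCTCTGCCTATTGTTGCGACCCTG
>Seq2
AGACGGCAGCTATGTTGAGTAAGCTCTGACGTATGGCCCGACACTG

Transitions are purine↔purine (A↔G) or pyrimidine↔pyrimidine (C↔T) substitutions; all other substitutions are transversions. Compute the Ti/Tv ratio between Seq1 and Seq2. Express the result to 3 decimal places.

The sequences differ at positions 10 (A/C, transversion), 17 (C/G, transversion), 19 (C/G, transversion), 29 (C/A, transversion), 31 (T/G, transversion), 32 (A/T, transversion), 33 (T/A, transversion), 36 (T/G, transversion), 37 (T/C, transition), 38 (G/C, transversion), 43 (C/A, transversion).
Of the 11 differences, 1 transition and 10 transversions, so Ti/Tv = 1/10 = 0.100.

0.100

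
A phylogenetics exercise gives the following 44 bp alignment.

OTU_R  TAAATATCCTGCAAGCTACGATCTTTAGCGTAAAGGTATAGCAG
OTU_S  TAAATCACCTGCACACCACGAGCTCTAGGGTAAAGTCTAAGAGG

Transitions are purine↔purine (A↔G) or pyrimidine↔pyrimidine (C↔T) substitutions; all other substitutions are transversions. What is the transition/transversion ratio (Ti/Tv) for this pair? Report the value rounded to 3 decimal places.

0.556

Mismatches occur at site 6 (A↔C, transversion), site 7 (T↔A, transversion), site 14 (A↔C, transversion), site 15 (G↔A, transition), site 17 (T↔C, transition), site 22 (T↔G, transversion), site 25 (T↔C, transition), site 29 (C↔G, transversion), site 36 (G↔T, transversion), site 37 (T↔C, transition), site 38 (A↔T, transversion), site 39 (T↔A, transversion), site 42 (C↔A, transversion), site 43 (A↔G, transition).
Of the 14 differences, 5 transitions and 9 transversions, so Ti/Tv = 5/9 = 0.556.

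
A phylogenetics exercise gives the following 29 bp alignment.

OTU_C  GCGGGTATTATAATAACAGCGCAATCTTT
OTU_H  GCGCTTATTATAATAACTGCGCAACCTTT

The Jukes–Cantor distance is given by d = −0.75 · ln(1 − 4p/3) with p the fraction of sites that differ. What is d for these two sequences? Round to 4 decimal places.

Differing sites — 4:G/C; 5:G/T; 18:A/T; 25:T/C.
p = 4/29 = 0.137931.
d = −0.75 · ln(1 − (4/3)·0.137931) = −0.75 · ln(0.816092) = −0.75 · (-0.203228) = 0.1524.

0.1524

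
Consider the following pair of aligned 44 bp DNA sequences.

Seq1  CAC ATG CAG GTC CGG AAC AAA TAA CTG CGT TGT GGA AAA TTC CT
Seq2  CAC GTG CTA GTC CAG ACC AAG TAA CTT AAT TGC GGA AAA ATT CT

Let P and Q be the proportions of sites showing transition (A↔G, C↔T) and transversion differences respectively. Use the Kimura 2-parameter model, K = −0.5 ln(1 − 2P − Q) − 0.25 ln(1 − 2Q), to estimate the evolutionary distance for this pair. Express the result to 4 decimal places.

0.3471

Mismatches occur at site 4 (A→G, transition), site 8 (A→T, transversion), site 9 (G→A, transition), site 14 (G→A, transition), site 17 (A→C, transversion), site 21 (A→G, transition), site 27 (G→T, transversion), site 28 (C→A, transversion), site 29 (G→A, transition), site 33 (T→C, transition), site 40 (T→A, transversion), site 42 (C→T, transition).
Of the 12 differences, 7 transitions and 5 transversions over 44 sites: P = 7/44 = 0.159091, Q = 5/44 = 0.113636.
d = −0.5·ln(0.568182) − 0.25·ln(0.772728) = −0.5·(-0.565313) − 0.25·(-0.257828) = 0.3471.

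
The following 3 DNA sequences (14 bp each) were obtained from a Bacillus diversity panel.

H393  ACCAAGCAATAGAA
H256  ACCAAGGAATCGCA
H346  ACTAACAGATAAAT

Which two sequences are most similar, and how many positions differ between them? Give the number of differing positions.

Pairwise Hamming distances:
  H393 vs H256: 3
  H393 vs H346: 6
  H256 vs H346: 8
The smallest is 3, between H393 and H256.

3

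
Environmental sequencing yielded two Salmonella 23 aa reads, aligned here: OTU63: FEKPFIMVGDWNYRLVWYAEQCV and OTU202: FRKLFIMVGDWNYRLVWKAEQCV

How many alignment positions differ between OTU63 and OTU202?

Mismatches occur at site 2 (E/R), site 4 (P/L), site 18 (Y/K).
That gives 3 mismatches out of 23 aligned sites, so the Hamming distance is 3.

3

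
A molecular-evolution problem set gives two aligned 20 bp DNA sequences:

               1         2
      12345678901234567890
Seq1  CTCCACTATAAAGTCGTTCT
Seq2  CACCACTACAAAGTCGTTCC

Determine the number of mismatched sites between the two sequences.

The sequences differ at positions 2 (T/A), 9 (T/C), 20 (T/C).
That gives 3 mismatches out of 20 aligned sites, so the Hamming distance is 3.

3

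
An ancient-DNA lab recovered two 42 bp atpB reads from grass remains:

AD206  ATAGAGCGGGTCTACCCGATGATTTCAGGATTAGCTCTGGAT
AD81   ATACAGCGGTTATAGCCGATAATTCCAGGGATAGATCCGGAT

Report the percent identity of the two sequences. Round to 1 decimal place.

76.2%

Differing sites — 4:G/C; 10:G/T; 12:C/A; 15:C/G; 21:G/A; 25:T/C; 30:A/G; 31:T/A; 35:C/A; 38:T/C.
32 of the 42 sites match, so the percent identity is 32/42 × 100 = 76.2%.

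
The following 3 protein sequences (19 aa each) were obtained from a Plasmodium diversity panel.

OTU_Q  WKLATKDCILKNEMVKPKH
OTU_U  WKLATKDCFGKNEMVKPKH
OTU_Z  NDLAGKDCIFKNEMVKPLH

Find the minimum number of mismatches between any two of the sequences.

Pairwise Hamming distances:
  OTU_Q vs OTU_U: 2
  OTU_Q vs OTU_Z: 5
  OTU_U vs OTU_Z: 6
The smallest is 2, between OTU_Q and OTU_U.

2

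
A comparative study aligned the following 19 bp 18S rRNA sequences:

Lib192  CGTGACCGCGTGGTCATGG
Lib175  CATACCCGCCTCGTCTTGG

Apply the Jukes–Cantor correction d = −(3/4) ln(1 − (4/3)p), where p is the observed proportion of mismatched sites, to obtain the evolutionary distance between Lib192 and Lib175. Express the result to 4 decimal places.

Mismatches occur at site 2 (G/A), site 4 (G/A), site 5 (A/C), site 10 (G/C), site 12 (G/C), site 16 (A/T).
p = 6/19 = 0.315789.
d = −0.75 · ln(1 − (4/3)·0.315789) = −0.75 · ln(0.578948) = −0.75 · (-0.546543) = 0.4099.

0.4099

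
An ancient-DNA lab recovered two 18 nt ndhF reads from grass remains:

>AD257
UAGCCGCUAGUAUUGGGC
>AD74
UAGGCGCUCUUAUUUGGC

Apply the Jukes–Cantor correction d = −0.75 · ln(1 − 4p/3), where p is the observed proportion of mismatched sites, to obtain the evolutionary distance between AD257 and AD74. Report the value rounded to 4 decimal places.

0.2635

The sequences differ at positions 4 (C/G), 9 (A/C), 10 (G/U), 15 (G/U).
p = 4/18 = 0.222222.
d = −0.75 · ln(1 − (4/3)·0.222222) = −0.75 · ln(0.703704) = −0.75 · (-0.351397) = 0.2635.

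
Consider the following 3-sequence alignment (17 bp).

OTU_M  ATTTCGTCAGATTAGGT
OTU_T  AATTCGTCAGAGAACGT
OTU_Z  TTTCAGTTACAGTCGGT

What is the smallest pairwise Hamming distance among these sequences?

4

Pairwise Hamming distances:
  OTU_M vs OTU_T: 4
  OTU_M vs OTU_Z: 7
  OTU_T vs OTU_Z: 9
The smallest is 4, between OTU_M and OTU_T.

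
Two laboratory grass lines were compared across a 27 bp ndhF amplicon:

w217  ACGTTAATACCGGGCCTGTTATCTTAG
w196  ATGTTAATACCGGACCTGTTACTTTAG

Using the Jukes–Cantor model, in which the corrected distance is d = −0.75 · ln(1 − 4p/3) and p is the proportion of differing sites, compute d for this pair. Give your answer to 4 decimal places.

The sequences differ at positions 2 (C/T), 14 (G/A), 22 (T/C), 23 (C/T).
p = 4/27 = 0.148148.
d = −0.75 · ln(1 − (4/3)·0.148148) = −0.75 · ln(0.802469) = −0.75 · (-0.220062) = 0.1650.

0.1650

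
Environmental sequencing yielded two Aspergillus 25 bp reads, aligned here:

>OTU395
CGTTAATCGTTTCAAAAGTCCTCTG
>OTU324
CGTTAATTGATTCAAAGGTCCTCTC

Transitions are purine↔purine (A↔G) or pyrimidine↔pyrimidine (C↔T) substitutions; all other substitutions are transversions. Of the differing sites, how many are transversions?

2

Mismatches occur at site 8 (C/T, transition), site 10 (T/A, transversion), site 17 (A/G, transition), site 25 (G/C, transversion).
Of the 4 differences, 2 transitions and 2 transversions, so the answer is 2.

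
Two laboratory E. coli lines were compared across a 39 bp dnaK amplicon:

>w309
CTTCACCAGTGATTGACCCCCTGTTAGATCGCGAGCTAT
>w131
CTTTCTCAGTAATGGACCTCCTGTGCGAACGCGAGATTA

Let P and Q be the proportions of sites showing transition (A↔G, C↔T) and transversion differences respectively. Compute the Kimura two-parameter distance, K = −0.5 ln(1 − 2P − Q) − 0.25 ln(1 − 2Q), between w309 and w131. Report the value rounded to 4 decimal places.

0.3961

The sequences differ at positions 4 (C/T, transition), 5 (A/C, transversion), 6 (C/T, transition), 11 (G/A, transition), 14 (T/G, transversion), 19 (C/T, transition), 25 (T/G, transversion), 26 (A/C, transversion), 29 (T/A, transversion), 36 (C/A, transversion), 38 (A/T, transversion), 39 (T/A, transversion).
Of the 12 differences, 4 transitions and 8 transversions over 39 sites: P = 4/39 = 0.102564, Q = 8/39 = 0.205128.
d = −0.5·ln(0.589744) − 0.25·ln(0.589744) = −0.5·(-0.528067) − 0.25·(-0.528067) = 0.3961.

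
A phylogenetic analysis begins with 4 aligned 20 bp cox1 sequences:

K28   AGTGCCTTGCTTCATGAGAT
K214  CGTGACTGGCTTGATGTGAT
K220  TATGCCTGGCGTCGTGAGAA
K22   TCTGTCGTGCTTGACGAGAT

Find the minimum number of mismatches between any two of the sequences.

Pairwise Hamming distances:
  K28 vs K214: 5
  K28 vs K220: 6
  K28 vs K22: 6
  K214 vs K220: 8
  K214 vs K22: 7
  K220 vs K22: 9
The smallest is 5, between K28 and K214.

5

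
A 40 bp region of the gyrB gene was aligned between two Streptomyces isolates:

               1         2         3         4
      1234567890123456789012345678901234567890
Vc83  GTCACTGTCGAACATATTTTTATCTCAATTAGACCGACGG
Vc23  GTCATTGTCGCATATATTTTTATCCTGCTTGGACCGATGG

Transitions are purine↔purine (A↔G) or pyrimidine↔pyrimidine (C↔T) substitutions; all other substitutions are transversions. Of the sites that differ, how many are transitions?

Mismatches occur at site 5 (C↔T, transition), site 11 (A↔C, transversion), site 13 (C↔T, transition), site 25 (T↔C, transition), site 26 (C↔T, transition), site 27 (A↔G, transition), site 28 (A↔C, transversion), site 31 (A↔G, transition), site 38 (C↔T, transition).
Of the 9 differences, 7 transitions and 2 transversions, so the answer is 7.

7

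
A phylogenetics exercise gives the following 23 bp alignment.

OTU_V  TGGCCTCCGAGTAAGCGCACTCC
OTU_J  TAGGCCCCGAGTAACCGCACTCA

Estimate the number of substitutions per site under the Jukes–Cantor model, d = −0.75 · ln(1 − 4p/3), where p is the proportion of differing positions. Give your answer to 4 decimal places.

0.2567

Differing sites — 2:G/A; 4:C/G; 6:T/C; 15:G/C; 23:C/A.
p = 5/23 = 0.217391.
d = −0.75 · ln(1 − (4/3)·0.217391) = −0.75 · ln(0.710145) = −0.75 · (-0.342286) = 0.2567.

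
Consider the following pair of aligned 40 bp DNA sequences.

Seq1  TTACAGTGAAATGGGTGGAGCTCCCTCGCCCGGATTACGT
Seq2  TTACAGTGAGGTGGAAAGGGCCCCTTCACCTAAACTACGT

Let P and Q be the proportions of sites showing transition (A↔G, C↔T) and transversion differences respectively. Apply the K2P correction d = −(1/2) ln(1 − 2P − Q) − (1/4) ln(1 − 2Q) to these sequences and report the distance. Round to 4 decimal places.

0.5032

Differing sites — 10:A/G (Ti); 11:A/G (Ti); 15:G/A (Ti); 16:T/A (Tv); 17:G/A (Ti); 19:A/G (Ti); 22:T/C (Ti); 25:C/T (Ti); 28:G/A (Ti); 31:C/T (Ti); 32:G/A (Ti); 33:G/A (Ti); 35:T/C (Ti).
Of the 13 differences, 12 transitions and 1 transversion over 40 sites: P = 12/40 = 0.300000, Q = 1/40 = 0.025000.
d = −0.5·ln(0.375000) − 0.25·ln(0.950000) = −0.5·(-0.980829) − 0.25·(-0.051293) = 0.5032.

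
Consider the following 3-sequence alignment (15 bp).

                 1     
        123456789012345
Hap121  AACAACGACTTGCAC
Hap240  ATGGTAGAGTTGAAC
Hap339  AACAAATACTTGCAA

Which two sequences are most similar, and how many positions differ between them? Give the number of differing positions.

Pairwise Hamming distances:
  Hap121 vs Hap240: 7
  Hap121 vs Hap339: 3
  Hap240 vs Hap339: 8
The smallest is 3, between Hap121 and Hap339.

3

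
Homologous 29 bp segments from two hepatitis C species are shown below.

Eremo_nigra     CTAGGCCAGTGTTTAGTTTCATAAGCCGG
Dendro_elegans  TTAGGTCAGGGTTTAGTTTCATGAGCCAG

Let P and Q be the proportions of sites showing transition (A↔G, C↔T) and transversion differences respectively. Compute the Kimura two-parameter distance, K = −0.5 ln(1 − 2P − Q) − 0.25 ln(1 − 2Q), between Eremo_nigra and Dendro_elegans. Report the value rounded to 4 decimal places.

Mismatches occur at site 1 (C→T, transition), site 6 (C→T, transition), site 10 (T→G, transversion), site 23 (A→G, transition), site 28 (G→A, transition).
Of the 5 differences, 4 transitions and 1 transversion over 29 sites: P = 4/29 = 0.137931, Q = 1/29 = 0.034483.
d = −0.5·ln(0.689655) − 0.25·ln(0.931034) = −0.5·(-0.371564) − 0.25·(-0.071459) = 0.2036.

0.2036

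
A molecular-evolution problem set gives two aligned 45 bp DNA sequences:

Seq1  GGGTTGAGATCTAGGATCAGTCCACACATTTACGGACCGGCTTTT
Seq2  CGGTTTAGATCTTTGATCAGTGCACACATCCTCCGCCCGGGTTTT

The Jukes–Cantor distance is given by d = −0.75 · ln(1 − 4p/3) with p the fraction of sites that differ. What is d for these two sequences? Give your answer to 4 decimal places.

Mismatches occur at site 1 (G→C), site 6 (G→T), site 13 (A→T), site 14 (G→T), site 22 (C→G), site 30 (T→C), site 31 (T→C), site 32 (A→T), site 34 (G→C), site 36 (A→C), site 41 (C→G).
p = 11/45 = 0.244444.
d = −0.75 · ln(1 − (4/3)·0.244444) = −0.75 · ln(0.674075) = −0.75 · (-0.394414) = 0.2958.

0.2958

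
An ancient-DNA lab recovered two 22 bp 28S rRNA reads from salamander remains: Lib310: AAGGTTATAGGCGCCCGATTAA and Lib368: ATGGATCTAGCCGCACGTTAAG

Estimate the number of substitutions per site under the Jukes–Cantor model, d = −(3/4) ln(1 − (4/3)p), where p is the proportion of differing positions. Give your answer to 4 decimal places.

0.4975

Differing sites — 2:A/T; 5:T/A; 7:A/C; 11:G/C; 15:C/A; 18:A/T; 20:T/A; 22:A/G.
p = 8/22 = 0.363636.
d = −0.75 · ln(1 − (4/3)·0.363636) = −0.75 · ln(0.515152) = −0.75 · (-0.663293) = 0.4975.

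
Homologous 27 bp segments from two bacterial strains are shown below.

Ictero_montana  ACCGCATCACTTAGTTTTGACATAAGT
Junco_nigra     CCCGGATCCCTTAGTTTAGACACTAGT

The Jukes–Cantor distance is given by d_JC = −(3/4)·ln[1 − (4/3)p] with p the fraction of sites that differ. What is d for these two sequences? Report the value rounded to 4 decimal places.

Differing sites — 1:A/C; 5:C/G; 9:A/C; 18:T/A; 23:T/C; 24:A/T.
p = 6/27 = 0.222222.
d = −0.75 · ln(1 − (4/3)·0.222222) = −0.75 · ln(0.703704) = −0.75 · (-0.351397) = 0.2635.

0.2635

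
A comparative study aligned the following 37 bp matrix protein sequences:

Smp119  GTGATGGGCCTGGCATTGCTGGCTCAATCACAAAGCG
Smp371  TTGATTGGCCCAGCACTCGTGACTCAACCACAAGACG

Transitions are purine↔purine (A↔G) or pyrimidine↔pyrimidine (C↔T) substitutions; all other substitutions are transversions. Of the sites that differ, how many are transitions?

7

Mismatches occur at site 1 (G/T, transversion), site 6 (G/T, transversion), site 11 (T/C, transition), site 12 (G/A, transition), site 16 (T/C, transition), site 18 (G/C, transversion), site 19 (C/G, transversion), site 22 (G/A, transition), site 28 (T/C, transition), site 34 (A/G, transition), site 35 (G/A, transition).
Of the 11 differences, 7 transitions and 4 transversions, so the answer is 7.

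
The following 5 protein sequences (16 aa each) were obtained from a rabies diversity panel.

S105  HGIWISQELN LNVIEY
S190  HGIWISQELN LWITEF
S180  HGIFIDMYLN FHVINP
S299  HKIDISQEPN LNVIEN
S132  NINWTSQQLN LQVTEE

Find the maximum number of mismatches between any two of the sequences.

Pairwise Hamming distances:
  S105 vs S190: 4
  S105 vs S180: 8
  S105 vs S299: 4
  S105 vs S132: 8
  S190 vs S180: 10
  S190 vs S299: 7
  S190 vs S132: 8
  S180 vs S299: 10
  S180 vs S132: 13
  S299 vs S132: 10
The largest is 13, between S180 and S132.

13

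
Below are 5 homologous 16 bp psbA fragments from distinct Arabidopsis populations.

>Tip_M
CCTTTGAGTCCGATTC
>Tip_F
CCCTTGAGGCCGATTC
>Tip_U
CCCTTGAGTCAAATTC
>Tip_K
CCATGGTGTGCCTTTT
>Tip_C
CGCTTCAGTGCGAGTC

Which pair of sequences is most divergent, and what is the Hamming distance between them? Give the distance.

Pairwise Hamming distances:
  Tip_M vs Tip_F: 2
  Tip_M vs Tip_U: 3
  Tip_M vs Tip_K: 7
  Tip_M vs Tip_C: 5
  Tip_F vs Tip_U: 3
  Tip_F vs Tip_K: 8
  Tip_F vs Tip_C: 5
  Tip_U vs Tip_K: 8
  Tip_U vs Tip_C: 6
  Tip_K vs Tip_C: 9
The largest is 9, between Tip_K and Tip_C.

9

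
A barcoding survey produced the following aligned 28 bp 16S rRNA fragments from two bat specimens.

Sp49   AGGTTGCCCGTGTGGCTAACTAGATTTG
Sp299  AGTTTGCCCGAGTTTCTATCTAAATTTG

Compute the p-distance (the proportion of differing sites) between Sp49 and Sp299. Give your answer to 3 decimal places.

Mismatches occur at site 3 (G/T), site 11 (T/A), site 14 (G/T), site 15 (G/T), site 19 (A/T), site 23 (G/A).
There are 6 differences over 28 sites, so p = 6/28 = 0.214.

0.214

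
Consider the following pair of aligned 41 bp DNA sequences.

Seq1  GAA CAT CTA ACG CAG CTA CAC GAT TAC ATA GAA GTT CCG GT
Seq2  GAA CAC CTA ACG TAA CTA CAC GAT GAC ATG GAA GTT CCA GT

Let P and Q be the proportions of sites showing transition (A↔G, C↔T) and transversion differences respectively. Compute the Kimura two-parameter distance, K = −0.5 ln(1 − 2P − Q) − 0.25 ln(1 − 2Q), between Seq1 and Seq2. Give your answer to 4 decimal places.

Differing sites — 6:T/C (Ti); 13:C/T (Ti); 15:G/A (Ti); 25:T/G (Tv); 30:A/G (Ti); 39:G/A (Ti).
Of the 6 differences, 5 transitions and 1 transversion over 41 sites: P = 5/41 = 0.121951, Q = 1/41 = 0.024390.
d = −0.5·ln(0.731708) − 0.25·ln(0.951220) = −0.5·(-0.312374) − 0.25·(-0.050010) = 0.1687.

0.1687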